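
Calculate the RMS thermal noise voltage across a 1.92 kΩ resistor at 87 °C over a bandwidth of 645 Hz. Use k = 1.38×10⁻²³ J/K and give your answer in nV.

T = 87 °C + 273.15 = 360.15 K
V_n = √(4kTRB)
4kTRB = 4 × 1.38×10⁻²³ × 360.15 × 1.92×10³ × 6.45×10² = 2.46×10⁻¹⁴ V²
V_n = √(2.46×10⁻¹⁴) = 1.57×10⁻⁷ V = 157 nV

157 nV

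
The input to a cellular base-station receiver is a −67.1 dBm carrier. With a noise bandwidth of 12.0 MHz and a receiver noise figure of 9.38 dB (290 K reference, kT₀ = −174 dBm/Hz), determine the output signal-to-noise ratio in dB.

Noise floor: N = −174 + 10 log₁₀(B) + NF
10 log₁₀(1.20×10⁷) = 70.79 dB
N = −174 + 70.79 + 9.38 = −93.83 dBm
SNR = P_sig − N = −67.1 − (−93.83) = 26.73 dB → 26.7 dB

26.7 dB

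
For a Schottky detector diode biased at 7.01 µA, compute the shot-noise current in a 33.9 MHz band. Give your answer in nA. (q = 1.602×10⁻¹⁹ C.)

I_n = √(2qI·B)
2qI·B = 2 × 1.602×10⁻¹⁹ × 7.01×10⁻⁶ × 3.39×10⁷ = 7.61×10⁻¹⁷ A²
I_n = √(7.61×10⁻¹⁷) = 8.73×10⁻⁹ A = 8.73 nA

8.73 nA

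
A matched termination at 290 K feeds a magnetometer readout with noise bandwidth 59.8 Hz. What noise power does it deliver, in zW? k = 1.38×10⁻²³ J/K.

P_n = kTB = 1.38×10⁻²³ × 290 × 5.98×10¹ = 2.39×10⁻¹⁹ W = 239 zW

239 zW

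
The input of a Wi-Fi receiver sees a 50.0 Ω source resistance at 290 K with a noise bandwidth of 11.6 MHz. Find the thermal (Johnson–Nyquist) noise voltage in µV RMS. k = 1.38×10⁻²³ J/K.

V_n = √(4kTRB)
4kTRB = 4 × 1.38×10⁻²³ × 290 × 5.00×10¹ × 1.16×10⁷ = 9.28×10⁻¹² V²
V_n = √(9.28×10⁻¹²) = 3.05×10⁻⁶ V = 3.05 µV

3.05 µV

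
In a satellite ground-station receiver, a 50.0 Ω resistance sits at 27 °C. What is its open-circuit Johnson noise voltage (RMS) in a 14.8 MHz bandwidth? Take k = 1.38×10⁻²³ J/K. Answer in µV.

3.50 µV

T = 27 °C + 273.15 = 300.15 K
V_n = √(4kTRB)
4kTRB = 4 × 1.38×10⁻²³ × 300.15 × 5.00×10¹ × 1.48×10⁷ = 1.23×10⁻¹¹ V²
V_n = √(1.23×10⁻¹¹) = 3.50×10⁻⁶ V = 3.50 µV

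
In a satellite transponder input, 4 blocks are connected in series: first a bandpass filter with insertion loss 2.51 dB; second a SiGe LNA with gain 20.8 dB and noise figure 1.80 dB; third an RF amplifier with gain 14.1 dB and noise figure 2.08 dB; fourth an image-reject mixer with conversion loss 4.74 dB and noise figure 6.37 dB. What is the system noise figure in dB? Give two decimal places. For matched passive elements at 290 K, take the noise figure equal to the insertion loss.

Convert to linear (a loss of L dB is a gain of −L dB): F_i = 10^(NF_i/10), G_i = 10^(G_i,dB/10)
  Stage 1: F_1 = 10^(2.51/10) = 1.782, G_1 = 10^(−2.51/10) = 0.5610
  Stage 2: F_2 = 10^(1.80/10) = 1.514, G_2 = 10^(20.8/10) = 120.2
  Stage 3: F_3 = 10^(2.08/10) = 1.614, G_3 = 10^(14.1/10) = 25.70
  Stage 4: F_4 = 10^(6.37/10) = 4.335, G_4 = 10^(−4.74/10) = 0.3357
Friis cascade:
  F = 1.782 + (1.514 − 1)/0.5610 + (1.614 − 1)/67.45 + (4.335 − 1)/1734 = 2.709
NF = 10 log₁₀(2.709) = 4.33 dB

4.33 dB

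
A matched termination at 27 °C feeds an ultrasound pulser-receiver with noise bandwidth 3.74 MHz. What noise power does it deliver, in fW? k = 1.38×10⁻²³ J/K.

T = 27 °C + 273.15 = 300.15 K
P_n = kTB = 1.38×10⁻²³ × 300.15 × 3.74×10⁶ = 1.55×10⁻¹⁴ W = 15.5 fW

15.5 fW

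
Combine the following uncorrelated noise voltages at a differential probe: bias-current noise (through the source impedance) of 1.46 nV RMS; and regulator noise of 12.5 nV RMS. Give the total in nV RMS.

Uncorrelated sources add in power (mean-square): V_tot = √(ΣV_i²)
V_tot = √[(1.46×10⁻⁹)² + (1.25×10⁻⁸)²] = 1.26×10⁻⁸ V = 12.6 nV

12.6 nV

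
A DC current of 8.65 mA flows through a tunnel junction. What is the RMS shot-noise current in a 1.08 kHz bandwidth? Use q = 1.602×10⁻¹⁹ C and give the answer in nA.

I_n = √(2qI·B)
2qI·B = 2 × 1.602×10⁻¹⁹ × 8.65×10⁻³ × 1.08×10³ = 2.99×10⁻¹⁸ A²
I_n = √(2.99×10⁻¹⁸) = 1.73×10⁻⁹ A = 1.73 nA

1.73 nA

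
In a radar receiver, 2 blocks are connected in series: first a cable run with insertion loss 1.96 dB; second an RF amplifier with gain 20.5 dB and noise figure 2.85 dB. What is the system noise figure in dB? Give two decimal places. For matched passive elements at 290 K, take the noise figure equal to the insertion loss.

Convert to linear (a loss of L dB is a gain of −L dB): F_i = 10^(NF_i/10), G_i = 10^(G_i,dB/10)
  Stage 1: F_1 = 10^(1.96/10) = 1.570, G_1 = 10^(−1.96/10) = 0.6368
  Stage 2: F_2 = 10^(2.85/10) = 1.928, G_2 = 10^(20.5/10) = 112.2
Friis cascade:
  F = 1.570 + (1.928 − 1)/0.6368 = 3.027
NF = 10 log₁₀(3.027) = 4.81 dB

4.81 dB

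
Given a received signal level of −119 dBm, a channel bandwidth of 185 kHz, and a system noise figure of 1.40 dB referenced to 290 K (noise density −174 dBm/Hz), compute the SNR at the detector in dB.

0.9 dB

Noise floor: N = −174 + 10 log₁₀(B) + NF
10 log₁₀(1.85×10⁵) = 52.67 dB
N = −174 + 52.67 + 1.40 = −119.93 dBm
SNR = P_sig − N = −119 − (−119.93) = 0.93 dB → 0.9 dB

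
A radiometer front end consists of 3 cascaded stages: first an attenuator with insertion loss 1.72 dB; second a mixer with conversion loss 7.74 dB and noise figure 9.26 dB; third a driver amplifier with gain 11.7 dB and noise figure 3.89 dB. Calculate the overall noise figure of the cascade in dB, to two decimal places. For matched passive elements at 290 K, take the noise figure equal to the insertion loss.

14.04 dB

Convert to linear (a loss of L dB is a gain of −L dB): F_i = 10^(NF_i/10), G_i = 10^(G_i,dB/10)
  Stage 1: F_1 = 10^(1.72/10) = 1.486, G_1 = 10^(−1.72/10) = 0.6730
  Stage 2: F_2 = 10^(9.26/10) = 8.433, G_2 = 10^(−7.74/10) = 0.1683
  Stage 3: F_3 = 10^(3.89/10) = 2.449, G_3 = 10^(11.7/10) = 14.79
Friis cascade:
  F = 1.486 + (8.433 − 1)/0.6730 + (2.449 − 1)/0.1132 = 25.33
NF = 10 log₁₀(25.33) = 14.04 dB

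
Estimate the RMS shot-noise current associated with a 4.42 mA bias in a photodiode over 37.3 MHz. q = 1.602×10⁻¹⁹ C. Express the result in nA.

230 nA

I_n = √(2qI·B)
2qI·B = 2 × 1.602×10⁻¹⁹ × 4.42×10⁻³ × 3.73×10⁷ = 5.28×10⁻¹⁴ A²
I_n = √(5.28×10⁻¹⁴) = 2.30×10⁻⁷ A = 230 nA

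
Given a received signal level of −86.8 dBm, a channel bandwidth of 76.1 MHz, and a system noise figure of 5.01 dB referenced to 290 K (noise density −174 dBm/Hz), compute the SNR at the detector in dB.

Noise floor: N = −174 + 10 log₁₀(B) + NF
10 log₁₀(7.61×10⁷) = 78.81 dB
N = −174 + 78.81 + 5.01 = −90.18 dBm
SNR = P_sig − N = −86.8 − (−90.18) = 3.38 dB → 3.4 dB

3.4 dB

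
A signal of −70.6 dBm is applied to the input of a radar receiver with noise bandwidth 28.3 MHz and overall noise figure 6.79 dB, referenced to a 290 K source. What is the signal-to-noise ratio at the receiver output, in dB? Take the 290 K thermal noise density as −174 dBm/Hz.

22.1 dB

Noise floor: N = −174 + 10 log₁₀(B) + NF
10 log₁₀(2.83×10⁷) = 74.52 dB
N = −174 + 74.52 + 6.79 = −92.69 dBm
SNR = P_sig − N = −70.6 − (−92.69) = 22.09 dB → 22.1 dB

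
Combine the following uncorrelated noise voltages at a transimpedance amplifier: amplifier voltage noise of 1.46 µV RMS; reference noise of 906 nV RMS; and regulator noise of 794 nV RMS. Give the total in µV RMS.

1.89 µV

Uncorrelated sources add in power (mean-square): V_tot = √(ΣV_i²)
V_tot = √[(1.46×10⁻⁶)² + (9.06×10⁻⁷)² + (7.94×10⁻⁷)²] = 1.89×10⁻⁶ V = 1.89 µV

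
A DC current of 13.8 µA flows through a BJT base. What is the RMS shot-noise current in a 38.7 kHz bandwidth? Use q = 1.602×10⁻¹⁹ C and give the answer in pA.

I_n = √(2qI·B)
2qI·B = 2 × 1.602×10⁻¹⁹ × 1.38×10⁻⁵ × 3.87×10⁴ = 1.71×10⁻¹⁹ A²
I_n = √(1.71×10⁻¹⁹) = 4.14×10⁻¹⁰ A = 414 pA

414 pA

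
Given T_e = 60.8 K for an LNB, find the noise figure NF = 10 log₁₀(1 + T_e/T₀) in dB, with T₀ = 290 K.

0.827 dB

F = 1 + T_e/T₀ = 1 + 60.8/290 = 1.20966
NF = 10 log₁₀(1.20966) = 0.827 dB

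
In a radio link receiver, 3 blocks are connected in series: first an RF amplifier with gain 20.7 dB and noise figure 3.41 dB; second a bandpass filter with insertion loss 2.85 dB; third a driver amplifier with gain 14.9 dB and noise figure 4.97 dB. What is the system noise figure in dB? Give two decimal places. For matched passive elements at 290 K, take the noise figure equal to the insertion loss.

Convert to linear (a loss of L dB is a gain of −L dB): F_i = 10^(NF_i/10), G_i = 10^(G_i,dB/10)
  Stage 1: F_1 = 10^(3.41/10) = 2.193, G_1 = 10^(20.7/10) = 117.5
  Stage 2: F_2 = 10^(2.85/10) = 1.928, G_2 = 10^(−2.85/10) = 0.5188
  Stage 3: F_3 = 10^(4.97/10) = 3.141, G_3 = 10^(14.9/10) = 30.90
Friis cascade:
  F = 2.193 + (1.928 − 1)/117.5 + (3.141 − 1)/60.95 = 2.236
NF = 10 log₁₀(2.236) = 3.49 dB

3.49 dB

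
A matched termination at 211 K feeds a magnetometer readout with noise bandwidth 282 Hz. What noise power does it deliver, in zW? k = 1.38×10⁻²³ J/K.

821 zW

P_n = kTB = 1.38×10⁻²³ × 211 × 2.82×10² = 8.21×10⁻¹⁹ W = 821 zW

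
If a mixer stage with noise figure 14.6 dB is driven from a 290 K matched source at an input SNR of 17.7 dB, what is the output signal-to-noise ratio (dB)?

By definition F = SNR_in/SNR_out, so in dB: SNR_out = SNR_in − NF
SNR_out = 17.7 − 14.6 = 3.1 dB

3.1 dB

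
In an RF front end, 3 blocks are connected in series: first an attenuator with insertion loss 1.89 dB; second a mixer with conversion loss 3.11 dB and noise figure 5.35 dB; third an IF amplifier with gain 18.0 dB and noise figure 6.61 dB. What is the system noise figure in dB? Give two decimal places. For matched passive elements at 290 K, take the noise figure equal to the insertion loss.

Convert to linear (a loss of L dB is a gain of −L dB): F_i = 10^(NF_i/10), G_i = 10^(G_i,dB/10)
  Stage 1: F_1 = 10^(1.89/10) = 1.545, G_1 = 10^(−1.89/10) = 0.6471
  Stage 2: F_2 = 10^(5.35/10) = 3.428, G_2 = 10^(−3.11/10) = 0.4887
  Stage 3: F_3 = 10^(6.61/10) = 4.581, G_3 = 10^(18.0/10) = 63.10
Friis cascade:
  F = 1.545 + (3.428 − 1)/0.6471 + (4.581 − 1)/0.3162 = 16.62
NF = 10 log₁₀(16.62) = 12.21 dB

12.21 dB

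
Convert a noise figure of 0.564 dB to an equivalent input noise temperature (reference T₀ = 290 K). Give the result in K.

F = 10^(0.564/10) = 1.13868
T_e = (F − 1)·T₀ = (1.13868 − 1) × 290 = 40.2 K

40.2 K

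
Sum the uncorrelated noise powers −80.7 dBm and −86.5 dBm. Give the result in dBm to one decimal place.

−79.7 dBm

Convert to linear, add, convert back:
P₁ = 8.51×10⁻¹² W, P₂ = 2.24×10⁻¹² W
P_tot = 1.08×10⁻¹¹ W → 10 log₁₀(P_tot / 10⁻³) = −79.7 dBm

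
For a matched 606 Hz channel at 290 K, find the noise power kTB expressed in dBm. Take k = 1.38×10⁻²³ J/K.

P_n = kTB = 1.38×10⁻²³ × 290 × 6.06×10² = 2.43×10⁻¹⁸ W
In dBm: 10 log₁₀(2.43×10⁻¹⁸ / 10⁻³) = −146.2 dBm

−146.2 dBm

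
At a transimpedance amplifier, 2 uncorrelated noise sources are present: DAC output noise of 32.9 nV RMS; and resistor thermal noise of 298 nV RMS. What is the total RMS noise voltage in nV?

300 nV

Uncorrelated sources add in power (mean-square): V_tot = √(ΣV_i²)
V_tot = √[(3.29×10⁻⁸)² + (2.98×10⁻⁷)²] = 3.00×10⁻⁷ V = 300 nV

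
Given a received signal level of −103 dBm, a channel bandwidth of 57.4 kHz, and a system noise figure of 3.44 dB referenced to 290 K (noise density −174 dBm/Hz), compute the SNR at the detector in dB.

Noise floor: N = −174 + 10 log₁₀(B) + NF
10 log₁₀(5.74×10⁴) = 47.59 dB
N = −174 + 47.59 + 3.44 = −122.97 dBm
SNR = P_sig − N = −103 − (−122.97) = 19.97 dB → 20.0 dB

20.0 dB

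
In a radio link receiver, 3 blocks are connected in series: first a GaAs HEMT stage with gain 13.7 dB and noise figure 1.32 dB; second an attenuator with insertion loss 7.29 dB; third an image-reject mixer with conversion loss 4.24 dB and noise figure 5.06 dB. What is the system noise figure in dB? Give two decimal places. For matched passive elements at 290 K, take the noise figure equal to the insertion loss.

3.11 dB

Convert to linear (a loss of L dB is a gain of −L dB): F_i = 10^(NF_i/10), G_i = 10^(G_i,dB/10)
  Stage 1: F_1 = 10^(1.32/10) = 1.355, G_1 = 10^(13.7/10) = 23.44
  Stage 2: F_2 = 10^(7.29/10) = 5.358, G_2 = 10^(−7.29/10) = 0.1866
  Stage 3: F_3 = 10^(5.06/10) = 3.206, G_3 = 10^(−4.24/10) = 0.3767
Friis cascade:
  F = 1.355 + (5.358 − 1)/23.44 + (3.206 − 1)/4.375 = 2.045
NF = 10 log₁₀(2.045) = 3.11 dB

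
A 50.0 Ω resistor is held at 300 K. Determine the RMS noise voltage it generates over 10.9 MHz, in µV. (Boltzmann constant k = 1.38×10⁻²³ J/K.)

3.00 µV

V_n = √(4kTRB)
4kTRB = 4 × 1.38×10⁻²³ × 300 × 5.00×10¹ × 1.09×10⁷ = 9.03×10⁻¹² V²
V_n = √(9.03×10⁻¹²) = 3.00×10⁻⁶ V = 3.00 µV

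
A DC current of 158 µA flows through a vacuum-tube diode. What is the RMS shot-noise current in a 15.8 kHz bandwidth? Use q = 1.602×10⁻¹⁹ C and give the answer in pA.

I_n = √(2qI·B)
2qI·B = 2 × 1.602×10⁻¹⁹ × 1.58×10⁻⁴ × 1.58×10⁴ = 8.00×10⁻¹⁹ A²
I_n = √(8.00×10⁻¹⁹) = 8.94×10⁻¹⁰ A = 894 pA

894 pA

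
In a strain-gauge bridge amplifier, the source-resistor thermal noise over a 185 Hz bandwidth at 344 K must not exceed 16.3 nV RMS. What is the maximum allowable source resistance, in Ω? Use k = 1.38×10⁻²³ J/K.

75.6 Ω

Johnson–Nyquist: V_n = √(4kTRB) ⇒ R = V_n² / (4kTB)
4kTB = 4 × 1.38×10⁻²³ × 344 × 1.85×10² = 3.51×10⁻¹⁸
R = (1.63×10⁻⁸)² / 3.51×10⁻¹⁸ = 7.56×10¹ Ω = 75.6 Ω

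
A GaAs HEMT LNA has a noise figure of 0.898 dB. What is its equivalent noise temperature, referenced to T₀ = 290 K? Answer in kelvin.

F = 10^(0.898/10) = 1.2297
T_e = (F − 1)·T₀ = (1.2297 − 1) × 290 = 66.6 K

66.6 K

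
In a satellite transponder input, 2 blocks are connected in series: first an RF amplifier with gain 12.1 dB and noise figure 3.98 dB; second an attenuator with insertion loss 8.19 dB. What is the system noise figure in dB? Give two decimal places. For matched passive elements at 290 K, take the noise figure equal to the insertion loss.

Convert to linear (a loss of L dB is a gain of −L dB): F_i = 10^(NF_i/10), G_i = 10^(G_i,dB/10)
  Stage 1: F_1 = 10^(3.98/10) = 2.500, G_1 = 10^(12.1/10) = 16.22
  Stage 2: F_2 = 10^(8.19/10) = 6.592, G_2 = 10^(−8.19/10) = 0.1517
Friis cascade:
  F = 2.500 + (6.592 − 1)/16.22 = 2.845
NF = 10 log₁₀(2.845) = 4.54 dB

4.54 dB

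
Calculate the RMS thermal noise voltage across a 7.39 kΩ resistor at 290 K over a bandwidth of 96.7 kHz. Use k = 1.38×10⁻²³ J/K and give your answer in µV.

V_n = √(4kTRB)
4kTRB = 4 × 1.38×10⁻²³ × 290 × 7.39×10³ × 9.67×10⁴ = 1.14×10⁻¹¹ V²
V_n = √(1.14×10⁻¹¹) = 3.38×10⁻⁶ V = 3.38 µV

3.38 µV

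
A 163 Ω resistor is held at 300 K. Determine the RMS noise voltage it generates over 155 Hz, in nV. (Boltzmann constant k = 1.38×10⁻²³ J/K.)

V_n = √(4kTRB)
4kTRB = 4 × 1.38×10⁻²³ × 300 × 1.63×10² × 1.55×10² = 4.18×10⁻¹⁶ V²
V_n = √(4.18×10⁻¹⁶) = 2.05×10⁻⁸ V = 20.5 nV

20.5 nV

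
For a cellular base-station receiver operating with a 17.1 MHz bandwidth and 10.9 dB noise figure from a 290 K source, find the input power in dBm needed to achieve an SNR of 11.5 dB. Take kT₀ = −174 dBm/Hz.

Sensitivity = −174 + 10 log₁₀(B) + NF + SNR_min
= −174 + 72.33 + 10.9 + 11.5
= −79.27 dBm → −79.3 dBm

−79.3 dBm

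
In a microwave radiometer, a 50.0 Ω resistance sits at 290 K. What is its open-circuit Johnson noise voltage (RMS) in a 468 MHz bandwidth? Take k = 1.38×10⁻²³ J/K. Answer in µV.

19.4 µV

V_n = √(4kTRB)
4kTRB = 4 × 1.38×10⁻²³ × 290 × 5.00×10¹ × 4.68×10⁸ = 3.75×10⁻¹⁰ V²
V_n = √(3.75×10⁻¹⁰) = 1.94×10⁻⁵ V = 19.4 µV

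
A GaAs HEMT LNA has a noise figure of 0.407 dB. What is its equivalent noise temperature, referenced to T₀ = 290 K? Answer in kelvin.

F = 10^(0.407/10) = 1.09825
T_e = (F − 1)·T₀ = (1.09825 − 1) × 290 = 28.5 K

28.5 K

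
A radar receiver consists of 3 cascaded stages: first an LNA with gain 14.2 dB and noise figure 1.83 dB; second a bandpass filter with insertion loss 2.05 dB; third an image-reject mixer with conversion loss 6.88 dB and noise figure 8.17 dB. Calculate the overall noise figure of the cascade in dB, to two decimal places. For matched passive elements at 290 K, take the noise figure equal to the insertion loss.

Convert to linear (a loss of L dB is a gain of −L dB): F_i = 10^(NF_i/10), G_i = 10^(G_i,dB/10)
  Stage 1: F_1 = 10^(1.83/10) = 1.524, G_1 = 10^(14.2/10) = 26.30
  Stage 2: F_2 = 10^(2.05/10) = 1.603, G_2 = 10^(−2.05/10) = 0.6237
  Stage 3: F_3 = 10^(8.17/10) = 6.561, G_3 = 10^(−6.88/10) = 0.2051
Friis cascade:
  F = 1.524 + (1.603 − 1)/26.30 + (6.561 − 1)/16.41 = 1.886
NF = 10 log₁₀(1.886) = 2.76 dB

2.76 dB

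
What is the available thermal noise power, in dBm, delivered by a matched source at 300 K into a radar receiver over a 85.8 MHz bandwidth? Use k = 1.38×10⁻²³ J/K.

−94.5 dBm

P_n = kTB = 1.38×10⁻²³ × 300 × 8.58×10⁷ = 3.55×10⁻¹³ W
In dBm: 10 log₁₀(3.55×10⁻¹³ / 10⁻³) = −94.5 dBm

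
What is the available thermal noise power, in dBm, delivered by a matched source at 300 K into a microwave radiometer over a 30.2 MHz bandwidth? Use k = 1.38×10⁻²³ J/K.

−99.0 dBm

P_n = kTB = 1.38×10⁻²³ × 300 × 3.02×10⁷ = 1.25×10⁻¹³ W
In dBm: 10 log₁₀(1.25×10⁻¹³ / 10⁻³) = −99.0 dBm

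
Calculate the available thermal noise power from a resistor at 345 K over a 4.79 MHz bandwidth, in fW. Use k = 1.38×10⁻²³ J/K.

22.8 fW

P_n = kTB = 1.38×10⁻²³ × 345 × 4.79×10⁶ = 2.28×10⁻¹⁴ W = 22.8 fW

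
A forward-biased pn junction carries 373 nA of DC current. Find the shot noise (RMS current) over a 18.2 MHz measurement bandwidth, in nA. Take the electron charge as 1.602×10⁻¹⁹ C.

I_n = √(2qI·B)
2qI·B = 2 × 1.602×10⁻¹⁹ × 3.73×10⁻⁷ × 1.82×10⁷ = 2.18×10⁻¹⁸ A²
I_n = √(2.18×10⁻¹⁸) = 1.47×10⁻⁹ A = 1.47 nA

1.47 nA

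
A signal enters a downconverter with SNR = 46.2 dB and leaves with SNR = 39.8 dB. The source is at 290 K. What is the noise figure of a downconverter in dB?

6.4 dB

NF (dB) = SNR_in(dB) − SNR_out(dB) when the source is at T₀
NF = 46.2 − 39.8 = 6.4 dB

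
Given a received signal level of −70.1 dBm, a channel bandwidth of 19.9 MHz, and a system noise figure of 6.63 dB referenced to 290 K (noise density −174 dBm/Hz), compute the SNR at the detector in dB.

24.3 dB

Noise floor: N = −174 + 10 log₁₀(B) + NF
10 log₁₀(1.99×10⁷) = 72.99 dB
N = −174 + 72.99 + 6.63 = −94.38 dBm
SNR = P_sig − N = −70.1 − (−94.38) = 24.28 dB → 24.3 dB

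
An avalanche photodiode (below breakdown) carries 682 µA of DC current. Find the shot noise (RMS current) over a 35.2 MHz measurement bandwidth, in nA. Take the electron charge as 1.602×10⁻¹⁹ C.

87.7 nA

I_n = √(2qI·B)
2qI·B = 2 × 1.602×10⁻¹⁹ × 6.82×10⁻⁴ × 3.52×10⁷ = 7.69×10⁻¹⁵ A²
I_n = √(7.69×10⁻¹⁵) = 8.77×10⁻⁸ A = 87.7 nA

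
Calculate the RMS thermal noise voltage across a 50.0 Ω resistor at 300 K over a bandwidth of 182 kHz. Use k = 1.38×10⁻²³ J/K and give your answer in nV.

388 nV

V_n = √(4kTRB)
4kTRB = 4 × 1.38×10⁻²³ × 300 × 5.00×10¹ × 1.82×10⁵ = 1.51×10⁻¹³ V²
V_n = √(1.51×10⁻¹³) = 3.88×10⁻⁷ V = 388 nV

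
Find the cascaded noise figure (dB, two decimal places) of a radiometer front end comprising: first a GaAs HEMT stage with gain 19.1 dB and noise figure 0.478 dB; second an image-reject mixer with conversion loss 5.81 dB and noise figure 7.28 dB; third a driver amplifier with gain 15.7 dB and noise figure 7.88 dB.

Convert to linear (a loss of L dB is a gain of −L dB): F_i = 10^(NF_i/10), G_i = 10^(G_i,dB/10)
  Stage 1: F_1 = 10^(0.478/10) = 1.116, G_1 = 10^(19.1/10) = 81.28
  Stage 2: F_2 = 10^(7.28/10) = 5.346, G_2 = 10^(−5.81/10) = 0.2624
  Stage 3: F_3 = 10^(7.88/10) = 6.138, G_3 = 10^(15.7/10) = 37.15
Friis cascade:
  F = 1.116 + (5.346 − 1)/81.28 + (6.138 − 1)/21.33 = 1.411
NF = 10 log₁₀(1.411) = 1.49 dB

1.49 dB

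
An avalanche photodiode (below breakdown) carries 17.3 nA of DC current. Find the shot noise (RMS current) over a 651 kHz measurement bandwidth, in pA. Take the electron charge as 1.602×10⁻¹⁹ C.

I_n = √(2qI·B)
2qI·B = 2 × 1.602×10⁻¹⁹ × 1.73×10⁻⁸ × 6.51×10⁵ = 3.61×10⁻²¹ A²
I_n = √(3.61×10⁻²¹) = 6.01×10⁻¹¹ A = 60.1 pA

60.1 pA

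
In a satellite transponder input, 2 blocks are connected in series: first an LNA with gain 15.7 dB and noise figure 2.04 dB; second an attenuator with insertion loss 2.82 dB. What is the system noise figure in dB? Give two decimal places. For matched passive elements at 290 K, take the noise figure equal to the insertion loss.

Convert to linear (a loss of L dB is a gain of −L dB): F_i = 10^(NF_i/10), G_i = 10^(G_i,dB/10)
  Stage 1: F_1 = 10^(2.04/10) = 1.600, G_1 = 10^(15.7/10) = 37.15
  Stage 2: F_2 = 10^(2.82/10) = 1.914, G_2 = 10^(−2.82/10) = 0.5224
Friis cascade:
  F = 1.600 + (1.914 − 1)/37.15 = 1.624
NF = 10 log₁₀(1.624) = 2.11 dB

2.11 dB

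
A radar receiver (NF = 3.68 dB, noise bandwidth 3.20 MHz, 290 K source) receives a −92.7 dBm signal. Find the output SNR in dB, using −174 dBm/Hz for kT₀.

12.6 dB

Noise floor: N = −174 + 10 log₁₀(B) + NF
10 log₁₀(3.20×10⁶) = 65.05 dB
N = −174 + 65.05 + 3.68 = −105.27 dBm
SNR = P_sig − N = −92.7 − (−105.27) = 12.57 dB → 12.6 dB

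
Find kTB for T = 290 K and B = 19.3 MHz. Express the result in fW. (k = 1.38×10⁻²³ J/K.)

77.2 fW

P_n = kTB = 1.38×10⁻²³ × 290 × 1.93×10⁷ = 7.72×10⁻¹⁴ W = 77.2 fW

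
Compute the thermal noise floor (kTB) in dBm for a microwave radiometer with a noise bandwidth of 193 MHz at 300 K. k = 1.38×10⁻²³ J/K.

−91.0 dBm

P_n = kTB = 1.38×10⁻²³ × 300 × 1.93×10⁸ = 7.99×10⁻¹³ W
In dBm: 10 log₁₀(7.99×10⁻¹³ / 10⁻³) = −91.0 dBm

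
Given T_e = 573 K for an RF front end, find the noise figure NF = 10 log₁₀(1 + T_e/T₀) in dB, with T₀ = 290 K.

4.74 dB

F = 1 + T_e/T₀ = 1 + 573/290 = 2.97586
NF = 10 log₁₀(2.97586) = 4.74 dB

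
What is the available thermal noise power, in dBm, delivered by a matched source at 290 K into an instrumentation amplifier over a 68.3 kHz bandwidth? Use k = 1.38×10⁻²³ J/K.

−125.6 dBm

P_n = kTB = 1.38×10⁻²³ × 290 × 6.83×10⁴ = 2.73×10⁻¹⁶ W
In dBm: 10 log₁₀(2.73×10⁻¹⁶ / 10⁻³) = −125.6 dBm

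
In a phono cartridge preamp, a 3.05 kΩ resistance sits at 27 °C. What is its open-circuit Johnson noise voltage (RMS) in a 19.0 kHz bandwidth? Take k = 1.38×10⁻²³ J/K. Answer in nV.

T = 27 °C + 273.15 = 300.15 K
V_n = √(4kTRB)
4kTRB = 4 × 1.38×10⁻²³ × 300.15 × 3.05×10³ × 1.90×10⁴ = 9.60×10⁻¹³ V²
V_n = √(9.60×10⁻¹³) = 9.80×10⁻⁷ V = 980 nV

980 nV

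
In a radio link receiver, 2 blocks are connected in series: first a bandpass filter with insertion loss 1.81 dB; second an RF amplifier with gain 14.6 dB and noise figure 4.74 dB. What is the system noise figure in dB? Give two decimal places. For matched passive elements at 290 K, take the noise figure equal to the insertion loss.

Convert to linear (a loss of L dB is a gain of −L dB): F_i = 10^(NF_i/10), G_i = 10^(G_i,dB/10)
  Stage 1: F_1 = 10^(1.81/10) = 1.517, G_1 = 10^(−1.81/10) = 0.6592
  Stage 2: F_2 = 10^(4.74/10) = 2.979, G_2 = 10^(14.6/10) = 28.84
Friis cascade:
  F = 1.517 + (2.979 − 1)/0.6592 = 4.519
NF = 10 log₁₀(4.519) = 6.55 dB

6.55 dB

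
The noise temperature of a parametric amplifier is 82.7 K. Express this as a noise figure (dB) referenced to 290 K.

1.09 dB

F = 1 + T_e/T₀ = 1 + 82.7/290 = 1.28517
NF = 10 log₁₀(1.28517) = 1.09 dB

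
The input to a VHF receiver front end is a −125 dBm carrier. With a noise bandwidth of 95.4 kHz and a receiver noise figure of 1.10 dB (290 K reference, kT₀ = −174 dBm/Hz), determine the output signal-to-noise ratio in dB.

Noise floor: N = −174 + 10 log₁₀(B) + NF
10 log₁₀(9.54×10⁴) = 49.8 dB
N = −174 + 49.8 + 1.10 = −123.10 dBm
SNR = P_sig − N = −125 − (−123.10) = −1.90 dB → −1.9 dB

−1.9 dB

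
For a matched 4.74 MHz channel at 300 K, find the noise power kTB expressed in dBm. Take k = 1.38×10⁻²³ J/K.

P_n = kTB = 1.38×10⁻²³ × 300 × 4.74×10⁶ = 1.96×10⁻¹⁴ W
In dBm: 10 log₁₀(1.96×10⁻¹⁴ / 10⁻³) = −107.1 dBm

−107.1 dBm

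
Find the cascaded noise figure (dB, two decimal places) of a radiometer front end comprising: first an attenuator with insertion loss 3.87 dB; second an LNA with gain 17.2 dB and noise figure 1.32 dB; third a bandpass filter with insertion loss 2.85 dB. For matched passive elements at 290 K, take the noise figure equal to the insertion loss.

Convert to linear (a loss of L dB is a gain of −L dB): F_i = 10^(NF_i/10), G_i = 10^(G_i,dB/10)
  Stage 1: F_1 = 10^(3.87/10) = 2.438, G_1 = 10^(−3.87/10) = 0.4102
  Stage 2: F_2 = 10^(1.32/10) = 1.355, G_2 = 10^(17.2/10) = 52.48
  Stage 3: F_3 = 10^(2.85/10) = 1.928, G_3 = 10^(−2.85/10) = 0.5188
Friis cascade:
  F = 2.438 + (1.355 − 1)/0.4102 + (1.928 − 1)/21.53 = 3.347
NF = 10 log₁₀(3.347) = 5.25 dB

5.25 dB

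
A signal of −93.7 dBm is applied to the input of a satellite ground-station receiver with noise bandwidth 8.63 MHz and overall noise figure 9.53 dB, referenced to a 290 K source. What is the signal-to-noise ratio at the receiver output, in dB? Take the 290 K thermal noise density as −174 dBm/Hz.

Noise floor: N = −174 + 10 log₁₀(B) + NF
10 log₁₀(8.63×10⁶) = 69.36 dB
N = −174 + 69.36 + 9.53 = −95.11 dBm
SNR = P_sig − N = −93.7 − (−95.11) = 1.41 dB → 1.4 dB

1.4 dB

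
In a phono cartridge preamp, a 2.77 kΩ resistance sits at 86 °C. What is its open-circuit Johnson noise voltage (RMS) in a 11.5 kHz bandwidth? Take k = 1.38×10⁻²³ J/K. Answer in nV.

T = 86 °C + 273.15 = 359.15 K
V_n = √(4kTRB)
4kTRB = 4 × 1.38×10⁻²³ × 359.15 × 2.77×10³ × 1.15×10⁴ = 6.32×10⁻¹³ V²
V_n = √(6.32×10⁻¹³) = 7.95×10⁻⁷ V = 795 nV

795 nV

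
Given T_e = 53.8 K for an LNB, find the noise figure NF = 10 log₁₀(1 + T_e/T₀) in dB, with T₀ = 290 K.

0.739 dB

F = 1 + T_e/T₀ = 1 + 53.8/290 = 1.18552
NF = 10 log₁₀(1.18552) = 0.739 dB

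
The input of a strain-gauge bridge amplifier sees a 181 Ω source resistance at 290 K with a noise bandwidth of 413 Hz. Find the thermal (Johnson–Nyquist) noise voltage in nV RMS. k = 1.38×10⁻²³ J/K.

V_n = √(4kTRB)
4kTRB = 4 × 1.38×10⁻²³ × 290 × 1.81×10² × 4.13×10² = 1.20×10⁻¹⁵ V²
V_n = √(1.20×10⁻¹⁵) = 3.46×10⁻⁸ V = 34.6 nV

34.6 nV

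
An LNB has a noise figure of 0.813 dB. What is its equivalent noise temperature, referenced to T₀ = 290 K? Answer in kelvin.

59.7 K

F = 10^(0.813/10) = 1.20587
T_e = (F − 1)·T₀ = (1.20587 − 1) × 290 = 59.7 K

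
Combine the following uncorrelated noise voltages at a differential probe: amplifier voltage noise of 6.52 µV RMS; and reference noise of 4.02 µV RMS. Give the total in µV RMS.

Uncorrelated sources add in power (mean-square): V_tot = √(ΣV_i²)
V_tot = √[(6.52×10⁻⁶)² + (4.02×10⁻⁶)²] = 7.66×10⁻⁶ V = 7.66 µV

7.66 µV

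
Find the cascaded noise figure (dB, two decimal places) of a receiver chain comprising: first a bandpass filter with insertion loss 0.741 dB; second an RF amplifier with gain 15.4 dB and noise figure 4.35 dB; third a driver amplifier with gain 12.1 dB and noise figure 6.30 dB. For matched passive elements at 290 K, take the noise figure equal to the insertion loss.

Convert to linear (a loss of L dB is a gain of −L dB): F_i = 10^(NF_i/10), G_i = 10^(G_i,dB/10)
  Stage 1: F_1 = 10^(0.741/10) = 1.186, G_1 = 10^(−0.741/10) = 0.8431
  Stage 2: F_2 = 10^(4.35/10) = 2.723, G_2 = 10^(15.4/10) = 34.67
  Stage 3: F_3 = 10^(6.30/10) = 4.266, G_3 = 10^(12.1/10) = 16.22
Friis cascade:
  F = 1.186 + (2.723 − 1)/0.8431 + (4.266 − 1)/29.23 = 3.341
NF = 10 log₁₀(3.341) = 5.24 dB

5.24 dB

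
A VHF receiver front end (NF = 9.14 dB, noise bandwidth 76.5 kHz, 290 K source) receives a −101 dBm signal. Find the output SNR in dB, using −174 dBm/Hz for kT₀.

Noise floor: N = −174 + 10 log₁₀(B) + NF
10 log₁₀(7.65×10⁴) = 48.84 dB
N = −174 + 48.84 + 9.14 = −116.02 dBm
SNR = P_sig − N = −101 − (−116.02) = 15.02 dB → 15.0 dB

15.0 dB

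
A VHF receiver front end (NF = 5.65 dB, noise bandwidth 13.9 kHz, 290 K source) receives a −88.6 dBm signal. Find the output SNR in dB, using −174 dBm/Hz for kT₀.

Noise floor: N = −174 + 10 log₁₀(B) + NF
10 log₁₀(1.39×10⁴) = 41.43 dB
N = −174 + 41.43 + 5.65 = −126.92 dBm
SNR = P_sig − N = −88.6 − (−126.92) = 38.32 dB → 38.3 dB

38.3 dB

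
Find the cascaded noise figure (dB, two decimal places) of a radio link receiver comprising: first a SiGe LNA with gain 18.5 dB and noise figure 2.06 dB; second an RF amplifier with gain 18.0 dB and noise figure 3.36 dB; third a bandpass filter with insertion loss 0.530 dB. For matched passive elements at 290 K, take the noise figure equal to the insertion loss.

Convert to linear (a loss of L dB is a gain of −L dB): F_i = 10^(NF_i/10), G_i = 10^(G_i,dB/10)
  Stage 1: F_1 = 10^(2.06/10) = 1.607, G_1 = 10^(18.5/10) = 70.79
  Stage 2: F_2 = 10^(3.36/10) = 2.168, G_2 = 10^(18.0/10) = 63.10
  Stage 3: F_3 = 10^(0.530/10) = 1.130, G_3 = 10^(−0.530/10) = 0.8851
Friis cascade:
  F = 1.607 + (2.168 − 1)/70.79 + (1.130 − 1)/4467 = 1.623
NF = 10 log₁₀(1.623) = 2.10 dB

2.10 dB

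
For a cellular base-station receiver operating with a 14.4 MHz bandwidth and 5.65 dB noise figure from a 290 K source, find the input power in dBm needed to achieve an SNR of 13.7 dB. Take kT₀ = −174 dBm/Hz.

−83.1 dBm

Sensitivity = −174 + 10 log₁₀(B) + NF + SNR_min
= −174 + 71.58 + 5.65 + 13.7
= −83.07 dBm → −83.1 dBm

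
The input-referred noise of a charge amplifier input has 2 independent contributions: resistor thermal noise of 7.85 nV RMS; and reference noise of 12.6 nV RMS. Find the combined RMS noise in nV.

14.8 nV

Uncorrelated sources add in power (mean-square): V_tot = √(ΣV_i²)
V_tot = √[(7.85×10⁻⁹)² + (1.26×10⁻⁸)²] = 1.48×10⁻⁸ V = 14.8 nV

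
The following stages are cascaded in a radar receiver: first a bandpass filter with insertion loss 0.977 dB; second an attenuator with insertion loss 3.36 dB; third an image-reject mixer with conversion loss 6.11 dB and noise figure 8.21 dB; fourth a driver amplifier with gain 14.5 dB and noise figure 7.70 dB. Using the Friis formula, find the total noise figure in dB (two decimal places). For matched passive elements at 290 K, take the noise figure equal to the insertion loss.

18.58 dB

Convert to linear (a loss of L dB is a gain of −L dB): F_i = 10^(NF_i/10), G_i = 10^(G_i,dB/10)
  Stage 1: F_1 = 10^(0.977/10) = 1.252, G_1 = 10^(−0.977/10) = 0.7985
  Stage 2: F_2 = 10^(3.36/10) = 2.168, G_2 = 10^(−3.36/10) = 0.4613
  Stage 3: F_3 = 10^(8.21/10) = 6.622, G_3 = 10^(−6.11/10) = 0.2449
  Stage 4: F_4 = 10^(7.70/10) = 5.888, G_4 = 10^(14.5/10) = 28.18
Friis cascade:
  F = 1.252 + (2.168 − 1)/0.7985 + (6.622 − 1)/0.3684 + (5.888 − 1)/0.09022 = 72.16
NF = 10 log₁₀(72.16) = 18.58 dB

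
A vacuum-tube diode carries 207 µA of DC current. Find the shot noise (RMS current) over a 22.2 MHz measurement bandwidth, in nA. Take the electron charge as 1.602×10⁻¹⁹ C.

I_n = √(2qI·B)
2qI·B = 2 × 1.602×10⁻¹⁹ × 2.07×10⁻⁴ × 2.22×10⁷ = 1.47×10⁻¹⁵ A²
I_n = √(1.47×10⁻¹⁵) = 3.84×10⁻⁸ A = 38.4 nA

38.4 nA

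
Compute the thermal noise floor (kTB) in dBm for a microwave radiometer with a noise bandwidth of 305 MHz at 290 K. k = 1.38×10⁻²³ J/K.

−89.1 dBm

P_n = kTB = 1.38×10⁻²³ × 290 × 3.05×10⁸ = 1.22×10⁻¹² W
In dBm: 10 log₁₀(1.22×10⁻¹² / 10⁻³) = −89.1 dBm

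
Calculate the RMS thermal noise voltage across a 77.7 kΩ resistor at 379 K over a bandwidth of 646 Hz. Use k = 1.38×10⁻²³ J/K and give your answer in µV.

V_n = √(4kTRB)
4kTRB = 4 × 1.38×10⁻²³ × 379 × 7.77×10⁴ × 6.46×10² = 1.05×10⁻¹² V²
V_n = √(1.05×10⁻¹²) = 1.02×10⁻⁶ V = 1.02 µV

1.02 µV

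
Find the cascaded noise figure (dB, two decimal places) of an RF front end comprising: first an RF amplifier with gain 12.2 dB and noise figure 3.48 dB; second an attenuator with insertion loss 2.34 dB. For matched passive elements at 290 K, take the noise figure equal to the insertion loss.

Convert to linear (a loss of L dB is a gain of −L dB): F_i = 10^(NF_i/10), G_i = 10^(G_i,dB/10)
  Stage 1: F_1 = 10^(3.48/10) = 2.228, G_1 = 10^(12.2/10) = 16.60
  Stage 2: F_2 = 10^(2.34/10) = 1.714, G_2 = 10^(−2.34/10) = 0.5834
Friis cascade:
  F = 2.228 + (1.714 − 1)/16.60 = 2.271
NF = 10 log₁₀(2.271) = 3.56 dB

3.56 dB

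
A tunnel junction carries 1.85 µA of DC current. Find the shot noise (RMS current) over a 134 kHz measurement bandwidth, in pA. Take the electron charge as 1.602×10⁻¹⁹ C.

282 pA

I_n = √(2qI·B)
2qI·B = 2 × 1.602×10⁻¹⁹ × 1.85×10⁻⁶ × 1.34×10⁵ = 7.94×10⁻²⁰ A²
I_n = √(7.94×10⁻²⁰) = 2.82×10⁻¹⁰ A = 282 pA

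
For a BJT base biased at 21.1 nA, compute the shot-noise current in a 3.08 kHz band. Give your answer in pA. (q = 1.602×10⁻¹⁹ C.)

I_n = √(2qI·B)
2qI·B = 2 × 1.602×10⁻¹⁹ × 2.11×10⁻⁸ × 3.08×10³ = 2.08×10⁻²³ A²
I_n = √(2.08×10⁻²³) = 4.56×10⁻¹² A = 4.56 pA

4.56 pA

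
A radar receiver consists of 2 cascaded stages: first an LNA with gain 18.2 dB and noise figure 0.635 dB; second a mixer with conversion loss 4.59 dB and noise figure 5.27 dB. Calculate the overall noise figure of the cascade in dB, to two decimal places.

0.77 dB

Convert to linear (a loss of L dB is a gain of −L dB): F_i = 10^(NF_i/10), G_i = 10^(G_i,dB/10)
  Stage 1: F_1 = 10^(0.635/10) = 1.157, G_1 = 10^(18.2/10) = 66.07
  Stage 2: F_2 = 10^(5.27/10) = 3.365, G_2 = 10^(−4.59/10) = 0.3475
Friis cascade:
  F = 1.157 + (3.365 − 1)/66.07 = 1.193
NF = 10 log₁₀(1.193) = 0.77 dB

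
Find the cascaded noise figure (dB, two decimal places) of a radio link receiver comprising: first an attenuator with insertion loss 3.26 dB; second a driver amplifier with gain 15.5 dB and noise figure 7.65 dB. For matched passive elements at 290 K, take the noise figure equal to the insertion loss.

Convert to linear (a loss of L dB is a gain of −L dB): F_i = 10^(NF_i/10), G_i = 10^(G_i,dB/10)
  Stage 1: F_1 = 10^(3.26/10) = 2.118, G_1 = 10^(−3.26/10) = 0.4721
  Stage 2: F_2 = 10^(7.65/10) = 5.821, G_2 = 10^(15.5/10) = 35.48
Friis cascade:
  F = 2.118 + (5.821 − 1)/0.4721 = 12.33
NF = 10 log₁₀(12.33) = 10.91 dB

10.91 dB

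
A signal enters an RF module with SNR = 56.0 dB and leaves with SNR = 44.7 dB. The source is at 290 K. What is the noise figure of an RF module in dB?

11.3 dB

NF (dB) = SNR_in(dB) − SNR_out(dB) when the source is at T₀
NF = 56.0 − 44.7 = 11.3 dB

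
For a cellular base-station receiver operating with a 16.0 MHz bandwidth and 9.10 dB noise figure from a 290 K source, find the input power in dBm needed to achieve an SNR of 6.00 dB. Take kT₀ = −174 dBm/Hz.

Sensitivity = −174 + 10 log₁₀(B) + NF + SNR_min
= −174 + 72.04 + 9.10 + 6.00
= −86.86 dBm → −86.9 dBm

−86.9 dBm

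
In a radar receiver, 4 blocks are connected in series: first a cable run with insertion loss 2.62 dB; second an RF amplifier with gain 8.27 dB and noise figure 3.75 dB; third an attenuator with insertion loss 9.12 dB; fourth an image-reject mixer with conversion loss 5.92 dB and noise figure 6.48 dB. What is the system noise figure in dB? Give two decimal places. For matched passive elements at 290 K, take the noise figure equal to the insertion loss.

Convert to linear (a loss of L dB is a gain of −L dB): F_i = 10^(NF_i/10), G_i = 10^(G_i,dB/10)
  Stage 1: F_1 = 10^(2.62/10) = 1.828, G_1 = 10^(−2.62/10) = 0.5470
  Stage 2: F_2 = 10^(3.75/10) = 2.371, G_2 = 10^(8.27/10) = 6.714
  Stage 3: F_3 = 10^(9.12/10) = 8.166, G_3 = 10^(−9.12/10) = 0.1225
  Stage 4: F_4 = 10^(6.48/10) = 4.446, G_4 = 10^(−5.92/10) = 0.2559
Friis cascade:
  F = 1.828 + (2.371 − 1)/0.5470 + (8.166 − 1)/3.673 + (4.446 − 1)/0.4498 = 13.95
NF = 10 log₁₀(13.95) = 11.45 dB

11.45 dB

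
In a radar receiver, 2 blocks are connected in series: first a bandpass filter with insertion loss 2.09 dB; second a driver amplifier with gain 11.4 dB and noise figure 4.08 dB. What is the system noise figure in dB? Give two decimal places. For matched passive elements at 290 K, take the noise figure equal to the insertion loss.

Convert to linear (a loss of L dB is a gain of −L dB): F_i = 10^(NF_i/10), G_i = 10^(G_i,dB/10)
  Stage 1: F_1 = 10^(2.09/10) = 1.618, G_1 = 10^(−2.09/10) = 0.6180
  Stage 2: F_2 = 10^(4.08/10) = 2.559, G_2 = 10^(11.4/10) = 13.80
Friis cascade:
  F = 1.618 + (2.559 − 1)/0.6180 = 4.140
NF = 10 log₁₀(4.140) = 6.17 dB

6.17 dB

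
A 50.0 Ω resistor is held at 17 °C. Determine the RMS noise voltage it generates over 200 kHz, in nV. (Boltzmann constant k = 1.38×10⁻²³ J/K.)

400 nV

T = 17 °C + 273.15 = 290.15 K
V_n = √(4kTRB)
4kTRB = 4 × 1.38×10⁻²³ × 290.15 × 5.00×10¹ × 2.00×10⁵ = 1.60×10⁻¹³ V²
V_n = √(1.60×10⁻¹³) = 4.00×10⁻⁷ V = 400 nV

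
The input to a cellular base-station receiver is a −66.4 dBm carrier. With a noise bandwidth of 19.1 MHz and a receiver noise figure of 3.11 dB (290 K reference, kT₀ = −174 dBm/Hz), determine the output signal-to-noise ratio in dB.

Noise floor: N = −174 + 10 log₁₀(B) + NF
10 log₁₀(1.91×10⁷) = 72.81 dB
N = −174 + 72.81 + 3.11 = −98.08 dBm
SNR = P_sig − N = −66.4 − (−98.08) = 31.68 dB → 31.7 dB

31.7 dB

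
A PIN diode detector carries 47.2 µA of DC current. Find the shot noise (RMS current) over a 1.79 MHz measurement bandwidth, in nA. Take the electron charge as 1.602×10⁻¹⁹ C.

I_n = √(2qI·B)
2qI·B = 2 × 1.602×10⁻¹⁹ × 4.72×10⁻⁵ × 1.79×10⁶ = 2.71×10⁻¹⁷ A²
I_n = √(2.71×10⁻¹⁷) = 5.20×10⁻⁹ A = 5.20 nA

5.20 nA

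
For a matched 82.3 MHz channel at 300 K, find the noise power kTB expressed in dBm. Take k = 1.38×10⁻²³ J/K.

−94.7 dBm

P_n = kTB = 1.38×10⁻²³ × 300 × 8.23×10⁷ = 3.41×10⁻¹³ W
In dBm: 10 log₁₀(3.41×10⁻¹³ / 10⁻³) = −94.7 dBm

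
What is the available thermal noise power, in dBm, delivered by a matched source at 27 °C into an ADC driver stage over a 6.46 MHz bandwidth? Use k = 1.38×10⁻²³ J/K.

T = 27 °C + 273.15 = 300.15 K
P_n = kTB = 1.38×10⁻²³ × 300.15 × 6.46×10⁶ = 2.68×10⁻¹⁴ W
In dBm: 10 log₁₀(2.68×10⁻¹⁴ / 10⁻³) = −105.7 dBm

−105.7 dBm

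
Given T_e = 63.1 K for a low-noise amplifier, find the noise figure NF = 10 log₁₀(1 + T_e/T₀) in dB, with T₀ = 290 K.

0.855 dB

F = 1 + T_e/T₀ = 1 + 63.1/290 = 1.21759
NF = 10 log₁₀(1.21759) = 0.855 dB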